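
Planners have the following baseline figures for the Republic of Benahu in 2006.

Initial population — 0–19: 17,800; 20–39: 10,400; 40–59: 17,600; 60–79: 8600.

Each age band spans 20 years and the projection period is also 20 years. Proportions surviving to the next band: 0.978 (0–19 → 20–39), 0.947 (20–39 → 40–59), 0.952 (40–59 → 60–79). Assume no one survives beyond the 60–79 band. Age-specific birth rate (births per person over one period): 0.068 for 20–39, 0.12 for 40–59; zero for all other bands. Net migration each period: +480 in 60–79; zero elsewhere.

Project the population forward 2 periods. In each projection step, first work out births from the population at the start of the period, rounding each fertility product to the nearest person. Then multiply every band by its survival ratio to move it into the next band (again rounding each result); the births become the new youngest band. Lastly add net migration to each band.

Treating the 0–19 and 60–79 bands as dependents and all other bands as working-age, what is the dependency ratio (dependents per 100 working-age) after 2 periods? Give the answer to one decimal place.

Numbering the bands 1..4 from youngest to oldest:
Period 1:
Births: 10400 * 0.068 = 707  |  17600 * 0.12 = 2112 — total 2819
Band 2: 17800 * 0.978 = 17408
Band 3: 10400 * 0.947 = 9849
Band 4: 17600 * 0.952 = 16755
Net migration: Band 4 + 480 → 17235
End of period: [2819, 17408, 9849, 17235]
Period 2:
Births: 17408 * 0.068 = 1184  |  9849 * 0.12 = 1182 — total 2366
Band 2: 2819 * 0.978 = 2757
Band 3: 17408 * 0.947 = 16485
Band 4: 9849 * 0.952 = 9376
Net migration: Band 4 + 480 → 9856
End of period: [2366, 2757, 16485, 9856]
Dependents (band 0–19 + band 60–79) = 2366 + 9856 = 12222; working-age = 19242; ratio = 12222/19242 × 100 = 63.5

63.5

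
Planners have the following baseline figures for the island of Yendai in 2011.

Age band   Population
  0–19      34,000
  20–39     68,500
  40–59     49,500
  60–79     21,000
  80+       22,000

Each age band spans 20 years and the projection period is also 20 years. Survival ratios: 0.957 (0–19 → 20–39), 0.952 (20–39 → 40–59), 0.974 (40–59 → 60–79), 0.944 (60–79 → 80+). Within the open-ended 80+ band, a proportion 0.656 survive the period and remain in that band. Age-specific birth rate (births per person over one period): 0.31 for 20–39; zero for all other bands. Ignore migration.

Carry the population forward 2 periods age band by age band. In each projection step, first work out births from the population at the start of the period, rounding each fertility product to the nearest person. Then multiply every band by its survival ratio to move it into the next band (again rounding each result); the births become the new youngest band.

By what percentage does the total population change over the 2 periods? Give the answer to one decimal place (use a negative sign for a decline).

-1.1

Numbering the bands 1..5 from youngest to oldest:
Period 1:
Births: 68500 × 0.31 = 21235
Band 2: 34000 × 0.957 = 32538
Band 3: 68500 × 0.952 = 65212
Band 4: 49500 × 0.974 = 48213
Band 5: 21000 × 0.944 + 22000 × 0.656 = 19824 + 14432 = 34256
Population now: 0–19=21235, 20–39=32538, 40–59=65212, 60–79=48213, 80+=34256
Period 2:
Births: 32538 × 0.31 = 10087
Band 2: 21235 × 0.957 = 20322
Band 3: 32538 × 0.952 = 30976
Band 4: 65212 × 0.974 = 63516
Band 5: 48213 × 0.944 + 34256 × 0.656 = 45513 + 22472 = 67985
Population now: 0–19=10087, 20–39=20322, 40–59=30976, 60–79=63516, 80+=67985
Total: 195000 → 192886; change = -2114; percentage change = -1.1%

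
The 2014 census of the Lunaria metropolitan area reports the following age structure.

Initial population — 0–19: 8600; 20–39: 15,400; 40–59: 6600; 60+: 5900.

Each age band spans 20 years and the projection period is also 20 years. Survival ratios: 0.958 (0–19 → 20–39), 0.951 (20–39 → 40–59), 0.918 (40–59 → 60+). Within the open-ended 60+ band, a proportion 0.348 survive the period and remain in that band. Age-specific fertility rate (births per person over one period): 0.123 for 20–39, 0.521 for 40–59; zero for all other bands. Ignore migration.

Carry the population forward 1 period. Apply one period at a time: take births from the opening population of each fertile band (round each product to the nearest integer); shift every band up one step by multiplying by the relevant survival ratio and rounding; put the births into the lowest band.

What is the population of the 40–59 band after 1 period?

— Period 1 —
Births: 15400 × 0.123 = 1894  |  6600 × 0.521 = 3439 → total 5333
20–39: 8600 × 0.958 = 8239
40–59: 15400 × 0.951 = 14645
60+: 6600 × 0.918 + 5900 × 0.348 = 6059 + 2053 = 8112
Giving 5333 / 8239 / 14645 / 8112.

14645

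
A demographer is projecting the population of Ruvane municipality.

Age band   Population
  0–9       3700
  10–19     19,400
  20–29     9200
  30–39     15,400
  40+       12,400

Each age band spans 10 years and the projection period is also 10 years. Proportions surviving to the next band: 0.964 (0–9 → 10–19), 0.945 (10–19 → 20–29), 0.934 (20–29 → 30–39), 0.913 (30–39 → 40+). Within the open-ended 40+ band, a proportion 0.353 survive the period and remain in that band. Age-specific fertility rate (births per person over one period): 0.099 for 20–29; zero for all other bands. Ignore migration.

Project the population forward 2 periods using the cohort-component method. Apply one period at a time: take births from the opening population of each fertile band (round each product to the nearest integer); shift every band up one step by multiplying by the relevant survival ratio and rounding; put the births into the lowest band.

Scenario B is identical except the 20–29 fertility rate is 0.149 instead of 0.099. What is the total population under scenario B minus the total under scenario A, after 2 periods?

Period 1.
Births: 9200 × 0.099 = 911
10–19: 3700 × 0.964 = 3567
20–29: 19400 × 0.945 = 18333
30–39: 9200 × 0.934 = 8593
40+: 15400 × 0.913 + 12400 × 0.353 = 14060 + 4377 = 18437
Giving 911 / 3567 / 18333 / 8593 / 18437.
Period 2.
Births: 18333 × 0.099 = 1815
10–19: 911 × 0.964 = 878
20–29: 3567 × 0.945 = 3371
30–39: 18333 × 0.934 = 17123
40+: 8593 × 0.913 + 18437 × 0.353 = 7845 + 6508 = 14353
Giving 1815 / 878 / 3371 / 17123 / 14353.
Scenario A total after 2 periods: 37540
Scenario B projection —
Period 1.
Births: 9200 × 0.149 = 1371
10–19: 3700 × 0.964 = 3567
20–29: 19400 × 0.945 = 18333
30–39: 9200 × 0.934 = 8593
40+: 15400 × 0.913 + 12400 × 0.353 = 14060 + 4377 = 18437
Giving 1371 / 3567 / 18333 / 8593 / 18437.
Period 2.
Births: 18333 × 0.149 = 2732
10–19: 1371 × 0.964 = 1322
20–29: 3567 × 0.945 = 3371
30–39: 18333 × 0.934 = 17123
40+: 8593 × 0.913 + 18437 × 0.353 = 7845 + 6508 = 14353
Giving 2732 / 1322 / 3371 / 17123 / 14353.
Scenario B total after 2 periods: 38901
Difference B − A = 38901 − 37540 = 1361

1361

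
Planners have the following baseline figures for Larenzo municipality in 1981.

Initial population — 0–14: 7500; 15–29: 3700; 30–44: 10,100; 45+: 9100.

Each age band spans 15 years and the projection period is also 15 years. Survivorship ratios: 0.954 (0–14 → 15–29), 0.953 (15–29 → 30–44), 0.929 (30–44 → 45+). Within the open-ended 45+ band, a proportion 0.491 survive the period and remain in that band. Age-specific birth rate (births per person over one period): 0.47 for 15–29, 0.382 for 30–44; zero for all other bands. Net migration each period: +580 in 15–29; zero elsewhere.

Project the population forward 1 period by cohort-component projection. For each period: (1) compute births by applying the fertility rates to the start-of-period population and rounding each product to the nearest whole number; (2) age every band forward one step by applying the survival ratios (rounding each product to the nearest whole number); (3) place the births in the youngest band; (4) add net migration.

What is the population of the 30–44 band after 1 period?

3526

(Bands numbered youngest = 1 to oldest = 4.)
After projecting period 1:
Births: 3700 * 0.47 = 1739  |  10100 * 0.382 = 3858 — total 5597
Band 2: 7500 * 0.954 = 7155
Band 3: 3700 * 0.953 = 3526
Band 4: 10100 * 0.929 + 9100 * 0.491 = 9383 + 4468 = 13851
Net migration: Band 2 + 580 → 7735
→ [5597, 7735, 3526, 13851]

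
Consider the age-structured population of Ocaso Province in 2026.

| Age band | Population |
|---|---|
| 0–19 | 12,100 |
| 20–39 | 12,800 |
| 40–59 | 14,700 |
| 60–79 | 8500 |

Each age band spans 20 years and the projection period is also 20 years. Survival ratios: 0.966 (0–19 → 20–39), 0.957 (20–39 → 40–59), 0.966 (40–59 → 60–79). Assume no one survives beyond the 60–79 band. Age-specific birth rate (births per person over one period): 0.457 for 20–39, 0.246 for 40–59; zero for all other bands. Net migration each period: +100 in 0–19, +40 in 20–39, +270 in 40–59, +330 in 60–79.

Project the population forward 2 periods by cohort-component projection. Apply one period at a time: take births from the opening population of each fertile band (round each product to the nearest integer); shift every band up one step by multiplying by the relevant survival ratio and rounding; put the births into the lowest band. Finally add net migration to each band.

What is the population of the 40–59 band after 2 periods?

11495

Let group 1 be 0–19 through group 4 = 60–79.
Period 1:
Births: 12800 * 0.457 = 5850, 14700 * 0.246 = 3616 → 9466
Group 2: 12100 * 0.966 = 11689
Group 3: 12800 * 0.957 = 12250
Group 4: 14700 * 0.966 = 14200
Net migration: Group 1 + 100 → 9566; Group 2 + 40 → 11729; Group 3 + 270 → 12520; Group 4 + 330 → 14530
→ [9566, 11729, 12520, 14530]
Period 2:
Births: 11729 * 0.457 = 5360, 12520 * 0.246 = 3080 → 8440
Group 2: 9566 * 0.966 = 9241
Group 3: 11729 * 0.957 = 11225
Group 4: 12520 * 0.966 = 12094
Net migration: Group 1 + 100 → 8540; Group 2 + 40 → 9281; Group 3 + 270 → 11495; Group 4 + 330 → 12424
→ [8540, 9281, 11495, 12424]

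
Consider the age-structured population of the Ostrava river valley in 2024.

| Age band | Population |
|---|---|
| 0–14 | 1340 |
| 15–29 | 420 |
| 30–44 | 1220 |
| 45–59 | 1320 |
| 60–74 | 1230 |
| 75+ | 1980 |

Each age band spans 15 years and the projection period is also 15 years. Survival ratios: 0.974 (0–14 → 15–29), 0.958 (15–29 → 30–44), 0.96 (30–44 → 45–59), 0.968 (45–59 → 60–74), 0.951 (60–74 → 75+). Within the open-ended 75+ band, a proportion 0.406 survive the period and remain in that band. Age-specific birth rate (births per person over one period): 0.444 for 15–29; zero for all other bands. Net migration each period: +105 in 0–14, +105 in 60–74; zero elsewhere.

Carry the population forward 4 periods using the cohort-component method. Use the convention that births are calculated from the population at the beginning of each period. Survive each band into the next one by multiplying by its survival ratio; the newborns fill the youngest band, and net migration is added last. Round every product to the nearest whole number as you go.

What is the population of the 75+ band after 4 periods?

1283

Period 1.
Births: 420 × 0.444 = 186
15–29: 1340 × 0.974 = 1305
30–44: 420 × 0.958 = 402
45–59: 1220 × 0.96 = 1171
60–74: 1320 × 0.968 = 1278
75+: 1230 × 0.951 + 1980 × 0.406 = 1170 + 804 = 1974
Net migration: 0–14 + 105 → 291; 60–74 + 105 → 1383
Giving 291 / 1305 / 402 / 1171 / 1383 / 1974.
Period 2.
Births: 1305 × 0.444 = 579
15–29: 291 × 0.974 = 283
30–44: 1305 × 0.958 = 1250
45–59: 402 × 0.96 = 386
60–74: 1171 × 0.968 = 1134
75+: 1383 × 0.951 + 1974 × 0.406 = 1315 + 801 = 2116
Net migration: 0–14 + 105 → 684; 60–74 + 105 → 1239
Giving 684 / 283 / 1250 / 386 / 1239 / 2116.
Period 3.
Births: 283 × 0.444 = 126
15–29: 684 × 0.974 = 666
30–44: 283 × 0.958 = 271
45–59: 1250 × 0.96 = 1200
60–74: 386 × 0.968 = 374
75+: 1239 × 0.951 + 2116 × 0.406 = 1178 + 859 = 2037
Net migration: 0–14 + 105 → 231; 60–74 + 105 → 479
Giving 231 / 666 / 271 / 1200 / 479 / 2037.
Period 4.
Births: 666 × 0.444 = 296
15–29: 231 × 0.974 = 225
30–44: 666 × 0.958 = 638
45–59: 271 × 0.96 = 260
60–74: 1200 × 0.968 = 1162
75+: 479 × 0.951 + 2037 × 0.406 = 456 + 827 = 1283
Net migration: 0–14 + 105 → 401; 60–74 + 105 → 1267
Giving 401 / 225 / 638 / 260 / 1267 / 1283.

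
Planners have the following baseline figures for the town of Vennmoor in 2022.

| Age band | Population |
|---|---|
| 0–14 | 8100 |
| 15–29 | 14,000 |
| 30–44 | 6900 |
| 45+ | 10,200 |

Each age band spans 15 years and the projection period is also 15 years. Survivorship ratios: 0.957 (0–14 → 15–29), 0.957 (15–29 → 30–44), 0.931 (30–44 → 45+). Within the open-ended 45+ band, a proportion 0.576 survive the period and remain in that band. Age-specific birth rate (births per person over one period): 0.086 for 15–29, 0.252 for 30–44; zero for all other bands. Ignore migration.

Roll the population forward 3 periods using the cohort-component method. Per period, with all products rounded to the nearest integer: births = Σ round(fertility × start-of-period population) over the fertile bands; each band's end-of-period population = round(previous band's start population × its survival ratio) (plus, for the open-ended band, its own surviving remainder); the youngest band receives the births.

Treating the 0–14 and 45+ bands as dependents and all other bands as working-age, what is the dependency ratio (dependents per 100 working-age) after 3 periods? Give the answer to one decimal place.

Let group 1 be 0–14 through group 4 = 45+.
— Period 1 —
Births: 14000 × 0.086 = 1204  |  6900 × 0.252 = 1739 → total 2943
Group 2: 8100 × 0.957 = 7752
Group 3: 14000 × 0.957 = 13398
Group 4: 6900 × 0.931 + 10200 × 0.576 = 6424 + 5875 = 12299
Population now: 0–14=2943, 15–29=7752, 30–44=13398, 45+=12299
— Period 2 —
Births: 7752 × 0.086 = 667  |  13398 × 0.252 = 3376 → total 4043
Group 2: 2943 × 0.957 = 2816
Group 3: 7752 × 0.957 = 7419
Group 4: 13398 × 0.931 + 12299 × 0.576 = 12474 + 7084 = 19558
Population now: 0–14=4043, 15–29=2816, 30–44=7419, 45+=19558
— Period 3 —
Births: 2816 × 0.086 = 242  |  7419 × 0.252 = 1870 → total 2112
Group 2: 4043 × 0.957 = 3869
Group 3: 2816 × 0.957 = 2695
Group 4: 7419 × 0.931 + 19558 × 0.576 = 6907 + 11265 = 18172
Population now: 0–14=2112, 15–29=3869, 30–44=2695, 45+=18172
Dependents (band 0–14 + band 45+) = 2112 + 18172 = 20284; working-age = 6564; ratio = 20284/6564 × 100 = 309.0

309.0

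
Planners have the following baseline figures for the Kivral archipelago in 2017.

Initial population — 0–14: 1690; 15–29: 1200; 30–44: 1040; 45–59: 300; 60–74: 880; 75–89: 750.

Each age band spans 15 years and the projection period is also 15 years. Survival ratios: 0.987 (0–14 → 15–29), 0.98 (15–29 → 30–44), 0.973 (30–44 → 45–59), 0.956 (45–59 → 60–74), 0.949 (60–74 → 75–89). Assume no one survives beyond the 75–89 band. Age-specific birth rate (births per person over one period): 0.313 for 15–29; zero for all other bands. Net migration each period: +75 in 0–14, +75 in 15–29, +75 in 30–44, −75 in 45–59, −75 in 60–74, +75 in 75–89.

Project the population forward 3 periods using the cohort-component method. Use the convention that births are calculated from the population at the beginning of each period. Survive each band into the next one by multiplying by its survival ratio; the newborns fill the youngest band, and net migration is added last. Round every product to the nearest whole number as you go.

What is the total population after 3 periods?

— Period 1 —
Births: 1200 × 0.313 = 376
15–29: 1690 × 0.987 = 1668
30–44: 1200 × 0.98 = 1176
45–59: 1040 × 0.973 = 1012
60–74: 300 × 0.956 = 287
75–89: 880 × 0.949 = 835
Net migration: 0–14 + 75 → 451; 15–29 + 75 → 1743; 30–44 + 75 → 1251; 45–59 − 75 → 937; 60–74 − 75 → 212; 75–89 + 75 → 910
Population now: 0–14=451, 15–29=1743, 30–44=1251, 45–59=937, 60–74=212, 75–89=910
— Period 2 —
Births: 1743 × 0.313 = 546
15–29: 451 × 0.987 = 445
30–44: 1743 × 0.98 = 1708
45–59: 1251 × 0.973 = 1217
60–74: 937 × 0.956 = 896
75–89: 212 × 0.949 = 201
Net migration: 0–14 + 75 → 621; 15–29 + 75 → 520; 30–44 + 75 → 1783; 45–59 − 75 → 1142; 60–74 − 75 → 821; 75–89 + 75 → 276
Population now: 0–14=621, 15–29=520, 30–44=1783, 45–59=1142, 60–74=821, 75–89=276
— Period 3 —
Births: 520 × 0.313 = 163
15–29: 621 × 0.987 = 613
30–44: 520 × 0.98 = 510
45–59: 1783 × 0.973 = 1735
60–74: 1142 × 0.956 = 1092
75–89: 821 × 0.949 = 779
Net migration: 0–14 + 75 → 238; 15–29 + 75 → 688; 30–44 + 75 → 585; 45–59 − 75 → 1660; 60–74 − 75 → 1017; 75–89 + 75 → 854
Population now: 0–14=238, 15–29=688, 30–44=585, 45–59=1660, 60–74=1017, 75–89=854
Total after period 3: 238 + 688 + 585 + 1660 + 1017 + 854 = 5042

5042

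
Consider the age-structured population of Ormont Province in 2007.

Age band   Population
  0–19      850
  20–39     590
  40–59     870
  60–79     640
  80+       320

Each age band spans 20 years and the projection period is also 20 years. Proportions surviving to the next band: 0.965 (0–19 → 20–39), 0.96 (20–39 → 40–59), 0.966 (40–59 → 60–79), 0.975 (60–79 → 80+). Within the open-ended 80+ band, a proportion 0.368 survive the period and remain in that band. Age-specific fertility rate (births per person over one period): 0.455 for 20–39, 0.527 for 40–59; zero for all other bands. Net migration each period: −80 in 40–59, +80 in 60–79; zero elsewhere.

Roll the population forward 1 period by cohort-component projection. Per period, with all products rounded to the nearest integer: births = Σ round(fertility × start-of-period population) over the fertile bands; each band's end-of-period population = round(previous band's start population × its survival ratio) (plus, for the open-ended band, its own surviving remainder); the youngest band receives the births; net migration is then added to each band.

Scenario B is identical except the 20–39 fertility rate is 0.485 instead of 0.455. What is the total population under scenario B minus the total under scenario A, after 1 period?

18

Numbering the groups 1..5 from youngest to oldest:
— Period 1 —
Births: 590 * 0.455 = 268, 870 * 0.527 = 458 ⇒ total 726
Group 2: 850 * 0.965 = 820
Group 3: 590 * 0.96 = 566
Group 4: 870 * 0.966 = 840
Group 5: 640 * 0.975 + 320 * 0.368 = 624 + 118 = 742
Net migration: Group 3 − 80 → 486; Group 4 + 80 → 920
→ [726, 820, 486, 920, 742]
Scenario A total after 1 period: 3694
Scenario B projection —
— Period 1 —
Births: 590 * 0.485 = 286, 870 * 0.527 = 458 ⇒ total 744
Group 2: 850 * 0.965 = 820
Group 3: 590 * 0.96 = 566
Group 4: 870 * 0.966 = 840
Group 5: 640 * 0.975 + 320 * 0.368 = 624 + 118 = 742
Net migration: Group 3 − 80 → 486; Group 4 + 80 → 920
→ [744, 820, 486, 920, 742]
Scenario B total after 1 period: 3712
Difference B − A = 3712 − 3694 = 18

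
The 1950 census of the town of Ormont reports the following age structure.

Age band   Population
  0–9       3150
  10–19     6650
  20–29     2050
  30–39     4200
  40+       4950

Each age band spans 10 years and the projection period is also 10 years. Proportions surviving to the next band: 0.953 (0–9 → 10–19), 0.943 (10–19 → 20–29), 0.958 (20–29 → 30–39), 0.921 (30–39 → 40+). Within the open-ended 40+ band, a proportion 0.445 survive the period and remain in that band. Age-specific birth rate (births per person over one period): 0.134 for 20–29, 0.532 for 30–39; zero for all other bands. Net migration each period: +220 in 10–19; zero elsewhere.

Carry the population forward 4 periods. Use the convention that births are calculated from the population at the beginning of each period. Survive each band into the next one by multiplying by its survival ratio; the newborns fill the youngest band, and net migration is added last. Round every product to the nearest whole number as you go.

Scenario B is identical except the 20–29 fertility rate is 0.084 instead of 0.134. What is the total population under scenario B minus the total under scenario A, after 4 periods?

-646

Numbering the groups 1..5 from youngest to oldest:
Period 1:
Births: 2050 * 0.134 = 275, 4200 * 0.532 = 2234 — total 2509
Group 2: 3150 * 0.953 = 3002
Group 3: 6650 * 0.943 = 6271
Group 4: 2050 * 0.958 = 1964
Group 5: 4200 * 0.921 + 4950 * 0.445 = 3868 + 2203 = 6071
Net migration: Group 2 + 220 → 3222
Population now: 0–9=2509, 10–19=3222, 20–29=6271, 30–39=1964, 40+=6071
Period 2:
Births: 6271 * 0.134 = 840, 1964 * 0.532 = 1045 — total 1885
Group 2: 2509 * 0.953 = 2391
Group 3: 3222 * 0.943 = 3038
Group 4: 6271 * 0.958 = 6008
Group 5: 1964 * 0.921 + 6071 * 0.445 = 1809 + 2702 = 4511
Net migration: Group 2 + 220 → 2611
Population now: 0–9=1885, 10–19=2611, 20–29=3038, 30–39=6008, 40+=4511
Period 3:
Births: 3038 * 0.134 = 407, 6008 * 0.532 = 3196 — total 3603
Group 2: 1885 * 0.953 = 1796
Group 3: 2611 * 0.943 = 2462
Group 4: 3038 * 0.958 = 2910
Group 5: 6008 * 0.921 + 4511 * 0.445 = 5533 + 2007 = 7540
Net migration: Group 2 + 220 → 2016
Population now: 0–9=3603, 10–19=2016, 20–29=2462, 30–39=2910, 40+=7540
Period 4:
Births: 2462 * 0.134 = 330, 2910 * 0.532 = 1548 — total 1878
Group 2: 3603 * 0.953 = 3434
Group 3: 2016 * 0.943 = 1901
Group 4: 2462 * 0.958 = 2359
Group 5: 2910 * 0.921 + 7540 * 0.445 = 2680 + 3355 = 6035
Net migration: Group 2 + 220 → 3654
Population now: 0–9=1878, 10–19=3654, 20–29=1901, 30–39=2359, 40+=6035
Scenario A total after 4 periods: 15827
Scenario B projection —
Period 1:
Births: 2050 * 0.084 = 172, 4200 * 0.532 = 2234 — total 2406
Group 2: 3150 * 0.953 = 3002
Group 3: 6650 * 0.943 = 6271
Group 4: 2050 * 0.958 = 1964
Group 5: 4200 * 0.921 + 4950 * 0.445 = 3868 + 2203 = 6071
Net migration: Group 2 + 220 → 3222
Population now: 0–9=2406, 10–19=3222, 20–29=6271, 30–39=1964, 40+=6071
Period 2:
Births: 6271 * 0.084 = 527, 1964 * 0.532 = 1045 — total 1572
Group 2: 2406 * 0.953 = 2293
Group 3: 3222 * 0.943 = 3038
Group 4: 6271 * 0.958 = 6008
Group 5: 1964 * 0.921 + 6071 * 0.445 = 1809 + 2702 = 4511
Net migration: Group 2 + 220 → 2513
Population now: 0–9=1572, 10–19=2513, 20–29=3038, 30–39=6008, 40+=4511
Period 3:
Births: 3038 * 0.084 = 255, 6008 * 0.532 = 3196 — total 3451
Group 2: 1572 * 0.953 = 1498
Group 3: 2513 * 0.943 = 2370
Group 4: 3038 * 0.958 = 2910
Group 5: 6008 * 0.921 + 4511 * 0.445 = 5533 + 2007 = 7540
Net migration: Group 2 + 220 → 1718
Population now: 0–9=3451, 10–19=1718, 20–29=2370, 30–39=2910, 40+=7540
Period 4:
Births: 2370 * 0.084 = 199, 2910 * 0.532 = 1548 — total 1747
Group 2: 3451 * 0.953 = 3289
Group 3: 1718 * 0.943 = 1620
Group 4: 2370 * 0.958 = 2270
Group 5: 2910 * 0.921 + 7540 * 0.445 = 2680 + 3355 = 6035
Net migration: Group 2 + 220 → 3509
Population now: 0–9=1747, 10–19=3509, 20–29=1620, 30–39=2270, 40+=6035
Scenario B total after 4 periods: 15181
Difference B − A = 15181 − 15827 = -646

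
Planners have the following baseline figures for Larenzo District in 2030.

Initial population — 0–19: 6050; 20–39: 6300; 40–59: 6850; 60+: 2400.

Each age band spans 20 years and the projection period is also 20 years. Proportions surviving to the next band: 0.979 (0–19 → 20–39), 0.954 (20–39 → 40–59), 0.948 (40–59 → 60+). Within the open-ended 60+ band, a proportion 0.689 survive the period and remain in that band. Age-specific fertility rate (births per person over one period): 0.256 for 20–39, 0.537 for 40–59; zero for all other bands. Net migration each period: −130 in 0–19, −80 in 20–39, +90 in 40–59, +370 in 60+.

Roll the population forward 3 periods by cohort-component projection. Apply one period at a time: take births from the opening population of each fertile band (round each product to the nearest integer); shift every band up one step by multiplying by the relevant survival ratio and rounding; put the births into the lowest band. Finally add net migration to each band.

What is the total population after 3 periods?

(Bands numbered youngest = 1 to oldest = 4.)
Period 1:
Births: 6300 × 0.256 = 1613  |  6850 × 0.537 = 3678 ⇒ total 5291
Band 2: 6050 × 0.979 = 5923
Band 3: 6300 × 0.954 = 6010
Band 4: 6850 × 0.948 + 2400 × 0.689 = 6494 + 1654 = 8148
Net migration: Band 1 − 130 → 5161; Band 2 − 80 → 5843; Band 3 + 90 → 6100; Band 4 + 370 → 8518
Population now: 0–19=5161, 20–39=5843, 40–59=6100, 60+=8518
Period 2:
Births: 5843 × 0.256 = 1496  |  6100 × 0.537 = 3276 ⇒ total 4772
Band 2: 5161 × 0.979 = 5053
Band 3: 5843 × 0.954 = 5574
Band 4: 6100 × 0.948 + 8518 × 0.689 = 5783 + 5869 = 11652
Net migration: Band 1 − 130 → 4642; Band 2 − 80 → 4973; Band 3 + 90 → 5664; Band 4 + 370 → 12022
Population now: 0–19=4642, 20–39=4973, 40–59=5664, 60+=12022
Period 3:
Births: 4973 × 0.256 = 1273  |  5664 × 0.537 = 3042 ⇒ total 4315
Band 2: 4642 × 0.979 = 4545
Band 3: 4973 × 0.954 = 4744
Band 4: 5664 × 0.948 + 12022 × 0.689 = 5369 + 8283 = 13652
Net migration: Band 1 − 130 → 4185; Band 2 − 80 → 4465; Band 3 + 90 → 4834; Band 4 + 370 → 14022
Population now: 0–19=4185, 20–39=4465, 40–59=4834, 60+=14022
Total after period 3: 4185 + 4465 + 4834 + 14022 = 27506

27506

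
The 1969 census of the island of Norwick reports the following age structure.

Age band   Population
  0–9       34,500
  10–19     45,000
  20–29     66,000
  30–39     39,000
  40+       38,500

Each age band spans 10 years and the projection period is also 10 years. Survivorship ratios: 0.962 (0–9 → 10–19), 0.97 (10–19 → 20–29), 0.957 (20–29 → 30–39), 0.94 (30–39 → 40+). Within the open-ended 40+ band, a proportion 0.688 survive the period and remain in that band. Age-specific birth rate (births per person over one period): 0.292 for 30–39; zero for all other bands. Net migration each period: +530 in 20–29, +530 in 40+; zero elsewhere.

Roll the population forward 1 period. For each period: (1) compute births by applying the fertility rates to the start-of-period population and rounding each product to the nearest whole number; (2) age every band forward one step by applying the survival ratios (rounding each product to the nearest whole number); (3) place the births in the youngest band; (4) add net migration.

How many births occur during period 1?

11388

Let band 1 be 0–9 through band 5 = 40+.
Period 1.
Births: 39000 × 0.292 = 11388
Band 2: 34500 × 0.962 = 33189
Band 3: 45000 × 0.97 = 43650
Band 4: 66000 × 0.957 = 63162
Band 5: 39000 × 0.94 + 38500 × 0.688 = 36660 + 26488 = 63148
Net migration: Band 3 + 530 → 44180; Band 5 + 530 → 63678
→ [11388, 33189, 44180, 63162, 63678]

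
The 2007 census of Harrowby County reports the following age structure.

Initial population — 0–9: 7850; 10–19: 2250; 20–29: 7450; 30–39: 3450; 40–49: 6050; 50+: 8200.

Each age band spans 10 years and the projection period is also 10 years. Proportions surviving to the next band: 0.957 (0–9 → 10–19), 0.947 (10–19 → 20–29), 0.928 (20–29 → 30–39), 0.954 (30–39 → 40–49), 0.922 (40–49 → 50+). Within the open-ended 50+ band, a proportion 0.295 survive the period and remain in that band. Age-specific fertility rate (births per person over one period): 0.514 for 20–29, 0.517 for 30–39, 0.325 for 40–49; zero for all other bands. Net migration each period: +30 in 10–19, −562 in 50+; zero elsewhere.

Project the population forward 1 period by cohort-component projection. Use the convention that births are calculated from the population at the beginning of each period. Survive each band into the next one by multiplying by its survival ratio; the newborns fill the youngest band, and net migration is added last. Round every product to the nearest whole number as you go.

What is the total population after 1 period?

Let band 1 be 0–9 through band 6 = 50+.
[period 1]
Births: 7450 * 0.514 = 3829  |  3450 * 0.517 = 1784  |  6050 * 0.325 = 1966 → total 7579
Band 2: 7850 * 0.957 = 7512
Band 3: 2250 * 0.947 = 2131
Band 4: 7450 * 0.928 = 6914
Band 5: 3450 * 0.954 = 3291
Band 6: 6050 * 0.922 + 8200 * 0.295 = 5578 + 2419 = 7997
Net migration: Band 2 + 30 → 7542; Band 6 − 562 → 7435
End of period: [7579, 7542, 2131, 6914, 3291, 7435]
Total after period 1: 7579 + 7542 + 2131 + 6914 + 3291 + 7435 = 34892

34892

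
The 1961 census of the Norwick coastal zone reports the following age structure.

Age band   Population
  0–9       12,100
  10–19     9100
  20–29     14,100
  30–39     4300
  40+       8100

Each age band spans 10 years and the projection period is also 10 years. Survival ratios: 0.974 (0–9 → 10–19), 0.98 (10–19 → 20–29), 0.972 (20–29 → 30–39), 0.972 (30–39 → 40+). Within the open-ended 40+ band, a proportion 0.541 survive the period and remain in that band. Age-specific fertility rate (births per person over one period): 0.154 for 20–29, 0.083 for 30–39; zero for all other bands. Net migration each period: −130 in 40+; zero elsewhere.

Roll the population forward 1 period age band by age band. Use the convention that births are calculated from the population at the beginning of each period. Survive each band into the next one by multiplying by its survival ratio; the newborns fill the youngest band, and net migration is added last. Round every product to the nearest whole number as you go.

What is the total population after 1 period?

45368

— Period 1 —
Births: 14100 × 0.154 = 2171  |  4300 × 0.083 = 357 — total 2528
10–19: 12100 × 0.974 = 11785
20–29: 9100 × 0.98 = 8918
30–39: 14100 × 0.972 = 13705
40+: 4300 × 0.972 + 8100 × 0.541 = 4180 + 4382 = 8562
Net migration: 40+ − 130 → 8432
End of period: [2528, 11785, 8918, 13705, 8432]
Total after period 1: 2528 + 11785 + 8918 + 13705 + 8432 = 45368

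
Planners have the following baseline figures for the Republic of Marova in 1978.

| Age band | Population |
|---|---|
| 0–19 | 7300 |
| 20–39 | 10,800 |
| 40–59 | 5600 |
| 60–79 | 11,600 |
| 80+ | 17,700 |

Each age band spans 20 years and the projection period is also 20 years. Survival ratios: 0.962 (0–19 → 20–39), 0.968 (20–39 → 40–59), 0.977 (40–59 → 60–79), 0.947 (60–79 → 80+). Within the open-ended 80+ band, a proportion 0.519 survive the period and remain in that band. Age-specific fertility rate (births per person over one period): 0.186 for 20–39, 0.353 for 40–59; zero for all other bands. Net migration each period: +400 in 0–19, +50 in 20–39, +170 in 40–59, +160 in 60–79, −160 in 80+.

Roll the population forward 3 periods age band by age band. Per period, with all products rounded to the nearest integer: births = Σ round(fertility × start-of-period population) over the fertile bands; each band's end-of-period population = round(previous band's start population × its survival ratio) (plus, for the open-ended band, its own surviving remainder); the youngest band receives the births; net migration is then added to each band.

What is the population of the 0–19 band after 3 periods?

3671

— Period 1 —
Births: 10800 × 0.186 = 2009, 5600 × 0.353 = 1977 ⇒ total 3986
20–39: 7300 × 0.962 = 7023
40–59: 10800 × 0.968 = 10454
60–79: 5600 × 0.977 = 5471
80+: 11600 × 0.947 + 17700 × 0.519 = 10985 + 9186 = 20171
Net migration: 0–19 + 400 → 4386; 20–39 + 50 → 7073; 40–59 + 170 → 10624; 60–79 + 160 → 5631; 80+ − 160 → 20011
Population now: 0–19=4386, 20–39=7073, 40–59=10624, 60–79=5631, 80+=20011
— Period 2 —
Births: 7073 × 0.186 = 1316, 10624 × 0.353 = 3750 ⇒ total 5066
20–39: 4386 × 0.962 = 4219
40–59: 7073 × 0.968 = 6847
60–79: 10624 × 0.977 = 10380
80+: 5631 × 0.947 + 20011 × 0.519 = 5333 + 10386 = 15719
Net migration: 0–19 + 400 → 5466; 20–39 + 50 → 4269; 40–59 + 170 → 7017; 60–79 + 160 → 10540; 80+ − 160 → 15559
Population now: 0–19=5466, 20–39=4269, 40–59=7017, 60–79=10540, 80+=15559
— Period 3 —
Births: 4269 × 0.186 = 794, 7017 × 0.353 = 2477 ⇒ total 3271
20–39: 5466 × 0.962 = 5258
40–59: 4269 × 0.968 = 4132
60–79: 7017 × 0.977 = 6856
80+: 10540 × 0.947 + 15559 × 0.519 = 9981 + 8075 = 18056
Net migration: 0–19 + 400 → 3671; 20–39 + 50 → 5308; 40–59 + 170 → 4302; 60–79 + 160 → 7016; 80+ − 160 → 17896
Population now: 0–19=3671, 20–39=5308, 40–59=4302, 60–79=7016, 80+=17896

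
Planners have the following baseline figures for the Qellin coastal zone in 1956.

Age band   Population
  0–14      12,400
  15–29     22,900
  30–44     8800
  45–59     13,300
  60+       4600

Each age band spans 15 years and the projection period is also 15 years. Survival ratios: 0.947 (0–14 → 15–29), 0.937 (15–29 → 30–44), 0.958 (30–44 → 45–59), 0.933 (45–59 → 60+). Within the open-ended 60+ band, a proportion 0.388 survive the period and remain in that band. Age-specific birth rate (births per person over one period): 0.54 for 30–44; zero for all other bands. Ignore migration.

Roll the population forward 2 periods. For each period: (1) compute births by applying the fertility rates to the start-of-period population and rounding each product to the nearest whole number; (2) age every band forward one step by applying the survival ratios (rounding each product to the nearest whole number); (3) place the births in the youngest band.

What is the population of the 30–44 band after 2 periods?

Numbering the groups 1..5 from youngest to oldest:
Period 1.
Births: 8800 × 0.54 = 4752
Group 2: 12400 × 0.947 = 11743
Group 3: 22900 × 0.937 = 21457
Group 4: 8800 × 0.958 = 8430
Group 5: 13300 × 0.933 + 4600 × 0.388 = 12409 + 1785 = 14194
End of period: [4752, 11743, 21457, 8430, 14194]
Period 2.
Births: 21457 × 0.54 = 11587
Group 2: 4752 × 0.947 = 4500
Group 3: 11743 × 0.937 = 11003
Group 4: 21457 × 0.958 = 20556
Group 5: 8430 × 0.933 + 14194 × 0.388 = 7865 + 5507 = 13372
End of period: [11587, 4500, 11003, 20556, 13372]

11003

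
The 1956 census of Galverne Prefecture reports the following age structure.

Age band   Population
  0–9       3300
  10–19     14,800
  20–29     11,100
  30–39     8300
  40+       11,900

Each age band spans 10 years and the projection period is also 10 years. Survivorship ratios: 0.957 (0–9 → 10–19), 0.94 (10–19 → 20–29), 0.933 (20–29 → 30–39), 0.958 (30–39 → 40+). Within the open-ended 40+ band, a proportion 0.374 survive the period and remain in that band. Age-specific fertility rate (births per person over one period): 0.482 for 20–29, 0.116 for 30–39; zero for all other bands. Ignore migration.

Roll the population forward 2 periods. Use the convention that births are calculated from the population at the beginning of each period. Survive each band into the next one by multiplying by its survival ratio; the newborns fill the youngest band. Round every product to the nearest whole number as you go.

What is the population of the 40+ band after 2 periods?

14559

[period 1]
Births: 11100 × 0.482 = 5350, 8300 × 0.116 = 963 — total 6313
10–19: 3300 × 0.957 = 3158
20–29: 14800 × 0.94 = 13912
30–39: 11100 × 0.933 = 10356
40+: 8300 × 0.958 + 11900 × 0.374 = 7951 + 4451 = 12402
Giving 6313 / 3158 / 13912 / 10356 / 12402.
[period 2]
Births: 13912 × 0.482 = 6706, 10356 × 0.116 = 1201 — total 7907
10–19: 6313 × 0.957 = 6042
20–29: 3158 × 0.94 = 2969
30–39: 13912 × 0.933 = 12980
40+: 10356 × 0.958 + 12402 × 0.374 = 9921 + 4638 = 14559
Giving 7907 / 6042 / 2969 / 12980 / 14559.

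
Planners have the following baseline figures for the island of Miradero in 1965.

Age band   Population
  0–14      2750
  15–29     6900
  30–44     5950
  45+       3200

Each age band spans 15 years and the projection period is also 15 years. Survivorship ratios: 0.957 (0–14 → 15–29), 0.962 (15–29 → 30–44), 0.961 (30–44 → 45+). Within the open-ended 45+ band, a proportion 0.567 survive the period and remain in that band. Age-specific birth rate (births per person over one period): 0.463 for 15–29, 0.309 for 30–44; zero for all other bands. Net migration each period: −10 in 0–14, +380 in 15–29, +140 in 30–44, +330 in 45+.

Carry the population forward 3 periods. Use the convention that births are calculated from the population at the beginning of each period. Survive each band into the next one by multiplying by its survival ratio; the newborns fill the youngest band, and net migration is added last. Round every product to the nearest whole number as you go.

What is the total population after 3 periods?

21829

[period 1]
Births: 6900 × 0.463 = 3195  |  5950 × 0.309 = 1839 → total 5034
15–29: 2750 × 0.957 = 2632
30–44: 6900 × 0.962 = 6638
45+: 5950 × 0.961 + 3200 × 0.567 = 5718 + 1814 = 7532
Net migration: 0–14 − 10 → 5024; 15–29 + 380 → 3012; 30–44 + 140 → 6778; 45+ + 330 → 7862
Giving 5024 / 3012 / 6778 / 7862.
[period 2]
Births: 3012 × 0.463 = 1395  |  6778 × 0.309 = 2094 → total 3489
15–29: 5024 × 0.957 = 4808
30–44: 3012 × 0.962 = 2898
45+: 6778 × 0.961 + 7862 × 0.567 = 6514 + 4458 = 10972
Net migration: 0–14 − 10 → 3479; 15–29 + 380 → 5188; 30–44 + 140 → 3038; 45+ + 330 → 11302
Giving 3479 / 5188 / 3038 / 11302.
[period 3]
Births: 5188 × 0.463 = 2402  |  3038 × 0.309 = 939 → total 3341
15–29: 3479 × 0.957 = 3329
30–44: 5188 × 0.962 = 4991
45+: 3038 × 0.961 + 11302 × 0.567 = 2920 + 6408 = 9328
Net migration: 0–14 − 10 → 3331; 15–29 + 380 → 3709; 30–44 + 140 → 5131; 45+ + 330 → 9658
Giving 3331 / 3709 / 5131 / 9658.
Total after period 3: 3331 + 3709 + 5131 + 9658 = 21829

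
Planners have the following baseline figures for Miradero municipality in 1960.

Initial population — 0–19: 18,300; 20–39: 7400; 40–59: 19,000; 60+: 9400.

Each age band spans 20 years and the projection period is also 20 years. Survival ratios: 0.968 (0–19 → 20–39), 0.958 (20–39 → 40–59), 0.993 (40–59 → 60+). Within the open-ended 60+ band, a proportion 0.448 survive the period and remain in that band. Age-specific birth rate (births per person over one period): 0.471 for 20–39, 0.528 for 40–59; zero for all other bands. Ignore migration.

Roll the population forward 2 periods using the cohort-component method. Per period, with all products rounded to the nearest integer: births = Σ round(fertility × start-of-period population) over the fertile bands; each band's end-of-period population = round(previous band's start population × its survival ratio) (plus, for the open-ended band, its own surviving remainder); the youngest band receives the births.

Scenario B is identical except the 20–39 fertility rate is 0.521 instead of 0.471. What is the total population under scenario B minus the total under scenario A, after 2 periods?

1245

[period 1]
Births: 7400 × 0.471 = 3485, 19000 × 0.528 = 10032 → 13517
20–39: 18300 × 0.968 = 17714
40–59: 7400 × 0.958 = 7089
60+: 19000 × 0.993 + 9400 × 0.448 = 18867 + 4211 = 23078
→ [13517, 17714, 7089, 23078]
[period 2]
Births: 17714 × 0.471 = 8343, 7089 × 0.528 = 3743 → 12086
20–39: 13517 × 0.968 = 13084
40–59: 17714 × 0.958 = 16970
60+: 7089 × 0.993 + 23078 × 0.448 = 7039 + 10339 = 17378
→ [12086, 13084, 16970, 17378]
Scenario A total after 2 periods: 59518
Scenario B projection —
[period 1]
Births: 7400 × 0.521 = 3855, 19000 × 0.528 = 10032 → 13887
20–39: 18300 × 0.968 = 17714
40–59: 7400 × 0.958 = 7089
60+: 19000 × 0.993 + 9400 × 0.448 = 18867 + 4211 = 23078
→ [13887, 17714, 7089, 23078]
[period 2]
Births: 17714 × 0.521 = 9229, 7089 × 0.528 = 3743 → 12972
20–39: 13887 × 0.968 = 13443
40–59: 17714 × 0.958 = 16970
60+: 7089 × 0.993 + 23078 × 0.448 = 7039 + 10339 = 17378
→ [12972, 13443, 16970, 17378]
Scenario B total after 2 periods: 60763
Difference B − A = 60763 − 59518 = 1245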